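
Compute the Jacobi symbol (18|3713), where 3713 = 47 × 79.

Pull out 2: since 3713 ≡ 1 (mod 8), (2/3713) = +1.
Reciprocity: 9 ≡ 1 and 3713 ≡ 1 (mod 4), so (9/3713) = +(3713/9).
Reduce top mod 9: now compute (5/9).
Reciprocity: 5 ≡ 1 and 9 ≡ 1 (mod 4), so (5/9) = +(9/5).
Reduce top mod 5: now compute (4/5).
Pull out 2^2: since 5 ≡ 5 (mod 8), (2/5) = -1, so (2/5)^2 = +1.
Reached (1/5) = 1. Collecting the sign flips along the way, the symbol is +1.

1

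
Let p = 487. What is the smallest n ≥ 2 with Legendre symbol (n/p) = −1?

(2/487) = +1, so 2 is a residue.
(3/487) = −1, so 3 is the smallest positive non-residue mod 487.

3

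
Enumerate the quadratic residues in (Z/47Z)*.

1,2,3,4,6,7,8,9,12,14,16,17,18,21,24,25,27,28,32,34,36,37,42

Square k = 1,…,23 (k and 47−k give the same square):
1²=1, 2²=4, 3²=9, 4²=16, 5²=25, 6²=36, 7²≡2, 8²≡17, 9²≡34, 10²≡6, 11²≡27, 12²≡3, 13²≡28, 14²≡8, 15²≡37, 16²≡21, 17²≡7, 18²≡42, 19²≡32, 20²≡24, 21²≡18, 22²≡14, 23²≡12 (mod 47).
So the quadratic residues mod 47 are {1, 2, 3, 4, 6, 7, 8, 9, 12, 14, 16, 17, 18, 21, 24, 25, 27, 28, 32, 34, 36, 37, 42}.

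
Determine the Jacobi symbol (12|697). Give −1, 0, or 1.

Pull out 2^2: since 697 ≡ 1 (mod 8), (2/697) = +1, so (2/697)^2 = +1.
Reciprocity: 3 ≡ 3 and 697 ≡ 1 (mod 4), so (3/697) = +(697/3).
Reduce top mod 3: now compute (1/3).
Reached (1/3) = 1. Collecting the sign flips along the way, the symbol is +1.

1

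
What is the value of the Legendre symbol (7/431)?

Reciprocity: 7 ≡ 3 and 431 ≡ 3 (mod 4), so (7/431) = −(431/7).
Reduce top mod 7: now compute (4/7).
Pull out 2^2: since 7 ≡ 7 (mod 8), (2/7) = +1, so (2/7)^2 = +1.
Reached (1/7) = 1. Collecting the sign flips along the way, the symbol is -1.

-1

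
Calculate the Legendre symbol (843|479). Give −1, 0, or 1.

-1

Euler's criterion: (843/479) ≡ 364^239 (mod 479).
364^2 ≡ 292 (mod 479)
364^4 ≡ 2 (mod 479)
364^8 ≡ 4 (mod 479)
364^16 ≡ 16 (mod 479)
364^32 ≡ 256 (mod 479)
364^64 ≡ 392 (mod 479)
364^128 ≡ 384 (mod 479)
364^239 = 364^(128+64+32+8+4+2+1) ≡ 478 (mod 479).
Result is 478 ≡ −1, so (843/479) = −1.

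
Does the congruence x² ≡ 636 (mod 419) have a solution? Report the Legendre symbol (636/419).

-1

First reduce: 636 ≡ 217 (mod 419).
Reciprocity: 217 ≡ 1 and 419 ≡ 3 (mod 4), so (217/419) = +(419/217).
Reduce top mod 217: now compute (202/217).
Pull out 2: since 217 ≡ 1 (mod 8), (2/217) = +1.
Reciprocity: 101 ≡ 1 and 217 ≡ 1 (mod 4), so (101/217) = +(217/101).
Reduce top mod 101: now compute (15/101).
Reciprocity: 15 ≡ 3 and 101 ≡ 1 (mod 4), so (15/101) = +(101/15).
Reduce top mod 15: now compute (11/15).
Reciprocity: 11 ≡ 3 and 15 ≡ 3 (mod 4), so (11/15) = −(15/11).
Reduce top mod 11: now compute (4/11).
Pull out 2^2: since 11 ≡ 3 (mod 8), (2/11) = -1, so (2/11)^2 = +1.
Reached (1/11) = 1. Collecting the sign flips along the way, the symbol is -1.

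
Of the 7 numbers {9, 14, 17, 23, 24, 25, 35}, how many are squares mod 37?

(9/37) = +1 → QR.
(14/37) = -1 → non-residue.
(17/37) = -1 → non-residue.
(23/37) = -1 → non-residue.
(24/37) = -1 → non-residue.
(25/37) = +1 → QR.
(35/37) = -1 → non-residue.
Total quadratic residues among the 7: 2.

2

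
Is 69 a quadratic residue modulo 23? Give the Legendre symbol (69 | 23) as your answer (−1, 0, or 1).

First reduce: 69 ≡ 0 (mod 23).
Top reduces to 0: gcd > 1, so the symbol is 0.

0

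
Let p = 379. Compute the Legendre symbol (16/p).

1

Euler's criterion: (16/379) ≡ 16^189 (mod 379).
16^2 ≡ 256 (mod 379)
16^4 ≡ 348 (mod 379)
16^8 ≡ 203 (mod 379)
16^16 ≡ 277 (mod 379)
16^32 ≡ 171 (mod 379)
16^64 ≡ 58 (mod 379)
16^128 ≡ 332 (mod 379)
16^189 = 16^(128+32+16+8+4+1) ≡ 1 (mod 379).
Result is 1, so (16/379) = 1.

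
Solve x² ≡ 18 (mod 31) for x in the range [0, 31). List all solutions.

7, 24

Since 31 ≡ 3 (mod 4), a square root of 18 is 18^((31+1)/4) = 18^8 mod 31.
Repeated squaring: 18^2≡14, 18^4≡10, 18^8≡7 (mod 31).
18^8 = 18^(8) ≡ 7 (mod 31).
Check: 7² = 49 ≡ 18 (mod 31). The two roots are 7 and 24.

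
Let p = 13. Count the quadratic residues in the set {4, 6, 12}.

(4/13) = +1 → QR.
(6/13) = -1 → non-residue.
(12/13) = +1 → QR.
Total quadratic residues among the 3: 2.

2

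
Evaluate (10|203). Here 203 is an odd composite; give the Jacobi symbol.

Pull out 2: since 203 ≡ 3 (mod 8), (2/203) = -1.
Reciprocity: 5 ≡ 1 and 203 ≡ 3 (mod 4), so (5/203) = +(203/5).
Reduce top mod 5: now compute (3/5).
Reciprocity: 3 ≡ 3 and 5 ≡ 1 (mod 4), so (3/5) = +(5/3).
Reduce top mod 3: now compute (2/3).
Pull out 2: since 3 ≡ 3 (mod 8), (2/3) = -1.
Reached (1/3) = 1. Collecting the sign flips along the way, the symbol is +1.

1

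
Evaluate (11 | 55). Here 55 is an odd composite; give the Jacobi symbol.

0

Reciprocity: 11 ≡ 3 and 55 ≡ 3 (mod 4), so (11/55) = −(55/11).
Reduce top mod 11: now compute (0/11).
Top reduces to 0: gcd > 1, so the symbol is 0.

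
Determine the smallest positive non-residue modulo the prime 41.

(2/41) = +1, so 2 is a residue.
(3/41) = −1, so 3 is the smallest positive non-residue mod 41.

3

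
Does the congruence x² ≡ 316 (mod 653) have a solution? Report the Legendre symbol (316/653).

Euler's criterion: (316/653) ≡ 316^326 (mod 653).
316^2 ≡ 600 (mod 653)
316^4 ≡ 197 (mod 653)
316^8 ≡ 282 (mod 653)
316^16 ≡ 511 (mod 653)
316^32 ≡ 574 (mod 653)
316^64 ≡ 364 (mod 653)
316^128 ≡ 590 (mod 653)
316^256 ≡ 51 (mod 653)
316^326 = 316^(256+64+4+2) ≡ 1 (mod 653).
Result is 1, so (316/653) = 1.

1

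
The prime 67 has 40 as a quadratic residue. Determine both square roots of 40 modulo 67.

Since 67 ≡ 3 (mod 4), a square root of 40 is 40^((67+1)/4) = 40^17 mod 67.
Repeated squaring: 40^2≡59, 40^4≡64, 40^8≡9, 40^16≡14 (mod 67).
40^17 = 40^(16+1) ≡ 24 (mod 67).
Check: 24² = 576 ≡ 40 (mod 67). The two roots are 24 and 43.

24, 43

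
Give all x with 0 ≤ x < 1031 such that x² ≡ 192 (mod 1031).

201, 830

Since 1031 ≡ 3 (mod 4), a square root of 192 is 192^((1031+1)/4) = 192^258 mod 1031.
Repeated squaring: 192^2≡779, 192^4≡613, 192^8≡485, 192^16≡157, 192^32≡936, 192^64≡777, 192^128≡594, 192^256≡234 (mod 1031).
192^258 = 192^(256+2) ≡ 830 (mod 1031).
Check: 830² = 688900 ≡ 192 (mod 1031). The two roots are 201 and 830.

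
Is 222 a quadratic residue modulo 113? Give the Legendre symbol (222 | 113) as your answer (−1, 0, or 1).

1

First reduce: 222 ≡ 109 (mod 113).
Reciprocity: 109 ≡ 1 and 113 ≡ 1 (mod 4), so (109/113) = +(113/109).
Reduce top mod 109: now compute (4/109).
Pull out 2^2: since 109 ≡ 5 (mod 8), (2/109) = -1, so (2/109)^2 = +1.
Reached (1/109) = 1. Collecting the sign flips along the way, the symbol is +1.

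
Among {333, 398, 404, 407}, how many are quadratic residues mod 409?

(333/409) = -1 → non-residue.
(398/409) = -1 → non-residue.
(404/409) = +1 → QR.
(407/409) = +1 → QR.
Total quadratic residues among the 4: 2.

2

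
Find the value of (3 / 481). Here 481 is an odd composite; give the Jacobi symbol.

Reciprocity: 3 ≡ 3 and 481 ≡ 1 (mod 4), so (3/481) = +(481/3).
Reduce top mod 3: now compute (1/3).
Reached (1/3) = 1. Collecting the sign flips along the way, the symbol is +1.

1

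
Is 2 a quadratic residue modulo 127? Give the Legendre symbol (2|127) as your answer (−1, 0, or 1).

Euler's criterion: (2/127) ≡ 2^63 (mod 127).
2^2 ≡ 4 (mod 127)
2^4 ≡ 16 (mod 127)
2^8 ≡ 2 (mod 127)
2^16 ≡ 4 (mod 127)
2^32 ≡ 16 (mod 127)
2^63 = 2^(32+16+8+4+2+1) ≡ 1 (mod 127).
Result is 1, so (2/127) = 1.

1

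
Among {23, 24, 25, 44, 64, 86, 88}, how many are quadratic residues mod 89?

4

(23/89) = -1 → non-residue.
(24/89) = -1 → non-residue.
(25/89) = +1 → QR.
(44/89) = +1 → QR.
(64/89) = +1 → QR.
(86/89) = -1 → non-residue.
(88/89) = +1 → QR.
Total quadratic residues among the 7: 4.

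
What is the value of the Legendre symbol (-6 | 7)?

1

Euler's criterion: (-6/7) ≡ 1^3 (mod 7).
1^2 ≡ 1 (mod 7)
1^3 = 1^(2+1) ≡ 1 (mod 7).
Result is 1, so (-6/7) = 1.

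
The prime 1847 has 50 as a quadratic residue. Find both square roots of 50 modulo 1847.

215, 1632

Since 1847 ≡ 3 (mod 4), a square root of 50 is 50^((1847+1)/4) = 50^462 mod 1847.
Repeated squaring: 50^2≡653, 50^4≡1599, 50^8≡553, 50^16≡1054, 50^32≡869, 50^64≡1585, 50^128≡305, 50^256≡675 (mod 1847).
50^462 = 50^(256+128+64+8+4+2) ≡ 215 (mod 1847).
Check: 215² = 46225 ≡ 50 (mod 1847). The two roots are 215 and 1632.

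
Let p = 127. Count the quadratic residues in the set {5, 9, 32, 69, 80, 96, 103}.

4

(5/127) = -1 → non-residue.
(9/127) = +1 → QR.
(32/127) = +1 → QR.
(69/127) = +1 → QR.
(80/127) = -1 → non-residue.
(96/127) = -1 → non-residue.
(103/127) = +1 → QR.
Total quadratic residues among the 7: 4.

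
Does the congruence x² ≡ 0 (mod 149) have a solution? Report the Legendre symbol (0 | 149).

0

Top reduces to 0: gcd > 1, so the symbol is 0.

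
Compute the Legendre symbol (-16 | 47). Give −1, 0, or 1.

First reduce: -16 ≡ 31 (mod 47).
Reciprocity: 31 ≡ 3 and 47 ≡ 3 (mod 4), so (31/47) = −(47/31).
Reduce top mod 31: now compute (16/31).
Pull out 2^4: since 31 ≡ 7 (mod 8), (2/31) = +1, so (2/31)^4 = +1.
Reached (1/31) = 1. Collecting the sign flips along the way, the symbol is -1.

-1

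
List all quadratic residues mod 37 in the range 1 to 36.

1, 3, 4, 7, 9, 10, 11, 12, 16, 21, 25, 26, 27, 28, 30, 33, 34, 36

Square k = 1,…,18 (k and 37−k give the same square):
1²=1, 2²=4, 3²=9, 4²=16, 5²=25, 6²=36, 7²≡12, 8²≡27, 9²≡7, 10²≡26, 11²≡10, 12²≡33, 13²≡21, 14²≡11, 15²≡3, 16²≡34, 17²≡30, 18²≡28 (mod 37).
So the quadratic residues mod 37 are {1, 3, 4, 7, 9, 10, 11, 12, 16, 21, 25, 26, 27, 28, 30, 33, 34, 36}.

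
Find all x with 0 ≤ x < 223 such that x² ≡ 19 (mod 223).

Since 223 ≡ 3 (mod 4), a square root of 19 is 19^((223+1)/4) = 19^56 mod 223.
Repeated squaring: 19^2≡138, 19^4≡89, 19^8≡116, 19^16≡76, 19^32≡201 (mod 223).
19^56 = 19^(32+16+8) ≡ 58 (mod 223).
Check: 58² = 3364 ≡ 19 (mod 223). The two roots are 58 and 165.

58, 165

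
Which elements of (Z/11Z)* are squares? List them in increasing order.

Square k = 1,…,5 (k and 11−k give the same square):
1²=1, 2²=4, 3²=9, 4²≡5, 5²≡3 (mod 11).
So the quadratic residues mod 11 are {1, 3, 4, 5, 9}.

1, 3, 4, 5, 9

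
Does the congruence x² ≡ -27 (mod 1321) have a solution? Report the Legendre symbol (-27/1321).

1

First reduce: -27 ≡ 1294 (mod 1321).
Pull out 2: since 1321 ≡ 1 (mod 8), (2/1321) = +1.
Reciprocity: 647 ≡ 3 and 1321 ≡ 1 (mod 4), so (647/1321) = +(1321/647).
Reduce top mod 647: now compute (27/647).
Reciprocity: 27 ≡ 3 and 647 ≡ 3 (mod 4), so (27/647) = −(647/27).
Reduce top mod 27: now compute (26/27).
Pull out 2: since 27 ≡ 3 (mod 8), (2/27) = -1.
Reciprocity: 13 ≡ 1 and 27 ≡ 3 (mod 4), so (13/27) = +(27/13).
Reduce top mod 13: now compute (1/13).
Reached (1/13) = 1. Collecting the sign flips along the way, the symbol is +1.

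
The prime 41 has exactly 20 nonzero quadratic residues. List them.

Square k = 1,…,20 (k and 41−k give the same square):
1²=1, 2²=4, 3²=9, 4²=16, 5²=25, 6²=36, 7²≡8, 8²≡23, 9²≡40, 10²≡18, 11²≡39, 12²≡21, 13²≡5, 14²≡32, 15²≡20, 16²≡10, 17²≡2, 18²≡37, 19²≡33, 20²≡31 (mod 41).
So the quadratic residues mod 41 are {1, 2, 4, 5, 8, 9, 10, 16, 18, 20, 21, 23, 25, 31, 32, 33, 36, 37, 39, 40}.

1 2 4 5 8 9 10 16 18 20 21 23 25 31 32 33 36 37 39 40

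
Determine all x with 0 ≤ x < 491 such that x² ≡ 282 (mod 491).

220, 271

Since 491 ≡ 3 (mod 4), a square root of 282 is 282^((491+1)/4) = 282^123 mod 491.
Repeated squaring: 282^2≡473, 282^4≡324, 282^8≡393, 282^16≡275, 282^32≡11, 282^64≡121 (mod 491).
282^123 = 282^(64+32+16+8+2+1) ≡ 220 (mod 491).
Check: 220² = 48400 ≡ 282 (mod 491). The two roots are 220 and 271.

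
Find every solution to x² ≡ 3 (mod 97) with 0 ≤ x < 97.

97 ≡ 1 (mod 4), so we find a root by search.
Trying successive values, 10² = 100 ≡ 3 (mod 97). The other root is 97 − 10 = 87.

10, 87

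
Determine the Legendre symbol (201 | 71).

-1

First reduce: 201 ≡ 59 (mod 71).
Reciprocity: 59 ≡ 3 and 71 ≡ 3 (mod 4), so (59/71) = −(71/59).
Reduce top mod 59: now compute (12/59).
Pull out 2^2: since 59 ≡ 3 (mod 8), (2/59) = -1, so (2/59)^2 = +1.
Reciprocity: 3 ≡ 3 and 59 ≡ 3 (mod 4), so (3/59) = −(59/3).
Reduce top mod 3: now compute (2/3).
Pull out 2: since 3 ≡ 3 (mod 8), (2/3) = -1.
Reached (1/3) = 1. Collecting the sign flips along the way, the symbol is -1.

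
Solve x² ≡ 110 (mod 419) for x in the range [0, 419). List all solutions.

Since 419 ≡ 3 (mod 4), a square root of 110 is 110^((419+1)/4) = 110^105 mod 419.
Repeated squaring: 110^2≡368, 110^4≡87, 110^8≡27, 110^16≡310, 110^32≡149, 110^64≡413 (mod 419).
110^105 = 110^(64+32+8+1) ≡ 23 (mod 419).
Check: 23² = 529 ≡ 110 (mod 419). The two roots are 23 and 396.

23, 396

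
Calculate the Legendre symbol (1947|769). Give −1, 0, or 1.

Euler's criterion: (1947/769) ≡ 409^384 (mod 769).
409^2 ≡ 408 (mod 769)
409^4 ≡ 360 (mod 769)
409^8 ≡ 408 (mod 769)
409^16 ≡ 360 (mod 769)
409^32 ≡ 408 (mod 769)
409^64 ≡ 360 (mod 769)
409^128 ≡ 408 (mod 769)
409^256 ≡ 360 (mod 769)
409^384 = 409^(256+128) ≡ 1 (mod 769).
Result is 1, so (1947/769) = 1.

1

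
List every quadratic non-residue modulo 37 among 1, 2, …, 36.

2, 5, 6, 8, 13, 14, 15, 17, 18, 19, 20, 22, 23, 24, 29, 31, 32, 35

Square k = 1,…,18 (k and 37−k give the same square):
1²=1, 2²=4, 3²=9, 4²=16, 5²=25, 6²=36, 7²≡12, 8²≡27, 9²≡7, 10²≡26, 11²≡10, 12²≡33, 13²≡21, 14²≡11, 15²≡3, 16²≡34, 17²≡30, 18²≡28 (mod 37).
The residues are {1, 3, 4, 7, 9, 10, 11, 12, 16, 21, 25, 26, 27, 28, 30, 33, 34, 36}; the non-residues are the remaining 18 nonzero classes.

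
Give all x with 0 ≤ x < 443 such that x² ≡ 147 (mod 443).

132, 311

Since 443 ≡ 3 (mod 4), a square root of 147 is 147^((443+1)/4) = 147^111 mod 443.
Repeated squaring: 147^2≡345, 147^4≡301, 147^8≡229, 147^16≡167, 147^32≡423, 147^64≡400 (mod 443).
147^111 = 147^(64+32+8+4+2+1) ≡ 311 (mod 443).
Check: 311² = 96721 ≡ 147 (mod 443). The two roots are 132 and 311.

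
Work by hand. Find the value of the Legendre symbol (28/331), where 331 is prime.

-1

Pull out 2^2: since 331 ≡ 3 (mod 8), (2/331) = -1, so (2/331)^2 = +1.
Reciprocity: 7 ≡ 3 and 331 ≡ 3 (mod 4), so (7/331) = −(331/7).
Reduce top mod 7: now compute (2/7).
Pull out 2: since 7 ≡ 7 (mod 8), (2/7) = +1.
Reached (1/7) = 1. Collecting the sign flips along the way, the symbol is -1.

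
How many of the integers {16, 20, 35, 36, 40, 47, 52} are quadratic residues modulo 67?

5

(16/67) = +1 → QR.
(20/67) = -1 → non-residue.
(35/67) = +1 → QR.
(36/67) = +1 → QR.
(40/67) = +1 → QR.
(47/67) = +1 → QR.
(52/67) = -1 → non-residue.
Total quadratic residues among the 7: 5.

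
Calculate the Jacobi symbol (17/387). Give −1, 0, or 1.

1

Reciprocity: 17 ≡ 1 and 387 ≡ 3 (mod 4), so (17/387) = +(387/17).
Reduce top mod 17: now compute (13/17).
Reciprocity: 13 ≡ 1 and 17 ≡ 1 (mod 4), so (13/17) = +(17/13).
Reduce top mod 13: now compute (4/13).
Pull out 2^2: since 13 ≡ 5 (mod 8), (2/13) = -1, so (2/13)^2 = +1.
Reached (1/13) = 1. Collecting the sign flips along the way, the symbol is +1.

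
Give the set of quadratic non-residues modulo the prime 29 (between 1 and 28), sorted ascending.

Square k = 1,…,14 (k and 29−k give the same square):
1²=1, 2²=4, 3²=9, 4²=16, 5²=25, 6²≡7, 7²≡20, 8²≡6, 9²≡23, 10²≡13, 11²≡5, 12²≡28, 13²≡24, 14²≡22 (mod 29).
The residues are {1, 4, 5, 6, 7, 9, 13, 16, 20, 22, 23, 24, 25, 28}; the non-residues are the remaining 14 nonzero classes.

2, 3, 8, 10, 11, 12, 14, 15, 17, 18, 19, 21, 26, 27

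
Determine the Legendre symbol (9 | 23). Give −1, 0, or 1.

Reciprocity: 9 ≡ 1 and 23 ≡ 3 (mod 4), so (9/23) = +(23/9).
Reduce top mod 9: now compute (5/9).
Reciprocity: 5 ≡ 1 and 9 ≡ 1 (mod 4), so (5/9) = +(9/5).
Reduce top mod 5: now compute (4/5).
Pull out 2^2: since 5 ≡ 5 (mod 8), (2/5) = -1, so (2/5)^2 = +1.
Reached (1/5) = 1. Collecting the sign flips along the way, the symbol is +1.

1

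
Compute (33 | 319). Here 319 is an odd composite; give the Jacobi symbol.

0

Reciprocity: 33 ≡ 1 and 319 ≡ 3 (mod 4), so (33/319) = +(319/33).
Reduce top mod 33: now compute (22/33).
Pull out 2: since 33 ≡ 1 (mod 8), (2/33) = +1.
Reciprocity: 11 ≡ 3 and 33 ≡ 1 (mod 4), so (11/33) = +(33/11).
Reduce top mod 11: now compute (0/11).
Top reduces to 0: gcd > 1, so the symbol is 0.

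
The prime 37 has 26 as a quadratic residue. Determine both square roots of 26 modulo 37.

10, 27

37 ≡ 1 (mod 4), so we find a root by search.
Trying successive values, 10² = 100 ≡ 26 (mod 37). The other root is 37 − 10 = 27.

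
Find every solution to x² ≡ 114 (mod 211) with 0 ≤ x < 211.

89, 122

Since 211 ≡ 3 (mod 4), a square root of 114 is 114^((211+1)/4) = 114^53 mod 211.
Repeated squaring: 114^2≡125, 114^4≡11, 114^8≡121, 114^16≡82, 114^32≡183 (mod 211).
114^53 = 114^(32+16+4+1) ≡ 122 (mod 211).
Check: 122² = 14884 ≡ 114 (mod 211). The two roots are 89 and 122.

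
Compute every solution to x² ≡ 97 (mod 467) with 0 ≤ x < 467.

Since 467 ≡ 3 (mod 4), a square root of 97 is 97^((467+1)/4) = 97^117 mod 467.
Repeated squaring: 97^2≡69, 97^4≡91, 97^8≡342, 97^16≡214, 97^32≡30, 97^64≡433 (mod 467).
97^117 = 97^(64+32+16+4+1) ≡ 380 (mod 467).
Check: 380² = 144400 ≡ 97 (mod 467). The two roots are 87 and 380.

87, 380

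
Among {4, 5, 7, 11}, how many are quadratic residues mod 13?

(4/13) = +1 → QR.
(5/13) = -1 → non-residue.
(7/13) = -1 → non-residue.
(11/13) = -1 → non-residue.
Total quadratic residues among the 4: 1.

1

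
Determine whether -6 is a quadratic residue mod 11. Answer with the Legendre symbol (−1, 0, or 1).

First reduce: -6 ≡ 5 (mod 11).
Reciprocity: 5 ≡ 1 and 11 ≡ 3 (mod 4), so (5/11) = +(11/5).
Reduce top mod 5: now compute (1/5).
Reached (1/5) = 1. Collecting the sign flips along the way, the symbol is +1.

1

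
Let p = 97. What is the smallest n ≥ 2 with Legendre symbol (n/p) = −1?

(2/97) = +1, so 2 is a residue.
(3/97) = +1, so 3 is a residue.
(4/97) = +1, so 4 is a residue.
(5/97) = −1, so 5 is the smallest positive non-residue mod 97.

5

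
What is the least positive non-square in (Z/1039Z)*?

(2/1039) = +1, so 2 is a residue.
(3/1039) = −1, so 3 is the smallest positive non-residue mod 1039.

3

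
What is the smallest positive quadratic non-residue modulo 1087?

3

(2/1087) = +1, so 2 is a residue.
(3/1087) = −1, so 3 is the smallest positive non-residue mod 1087.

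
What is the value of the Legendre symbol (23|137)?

-1

Euler's criterion: (23/137) ≡ 23^68 (mod 137).
23^2 ≡ 118 (mod 137)
23^4 ≡ 87 (mod 137)
23^8 ≡ 34 (mod 137)
23^16 ≡ 60 (mod 137)
23^32 ≡ 38 (mod 137)
23^64 ≡ 74 (mod 137)
23^68 = 23^(64+4) ≡ 136 (mod 137).
Result is 136 ≡ −1, so (23/137) = −1.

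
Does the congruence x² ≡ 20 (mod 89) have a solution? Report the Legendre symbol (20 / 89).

Pull out 2^2: since 89 ≡ 1 (mod 8), (2/89) = +1, so (2/89)^2 = +1.
Reciprocity: 5 ≡ 1 and 89 ≡ 1 (mod 4), so (5/89) = +(89/5).
Reduce top mod 5: now compute (4/5).
Pull out 2^2: since 5 ≡ 5 (mod 8), (2/5) = -1, so (2/5)^2 = +1.
Reached (1/5) = 1. Collecting the sign flips along the way, the symbol is +1.

1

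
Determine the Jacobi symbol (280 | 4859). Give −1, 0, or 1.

1

Pull out 2^3: since 4859 ≡ 3 (mod 8), (2/4859) = -1, so (2/4859)^3 = -1.
Reciprocity: 35 ≡ 3 and 4859 ≡ 3 (mod 4), so (35/4859) = −(4859/35).
Reduce top mod 35: now compute (29/35).
Reciprocity: 29 ≡ 1 and 35 ≡ 3 (mod 4), so (29/35) = +(35/29).
Reduce top mod 29: now compute (6/29).
Pull out 2: since 29 ≡ 5 (mod 8), (2/29) = -1.
Reciprocity: 3 ≡ 3 and 29 ≡ 1 (mod 4), so (3/29) = +(29/3).
Reduce top mod 3: now compute (2/3).
Pull out 2: since 3 ≡ 3 (mod 8), (2/3) = -1.
Reached (1/3) = 1. Collecting the sign flips along the way, the symbol is +1.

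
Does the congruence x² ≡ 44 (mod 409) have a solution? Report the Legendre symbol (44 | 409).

Pull out 2^2: since 409 ≡ 1 (mod 8), (2/409) = +1, so (2/409)^2 = +1.
Reciprocity: 11 ≡ 3 and 409 ≡ 1 (mod 4), so (11/409) = +(409/11).
Reduce top mod 11: now compute (2/11).
Pull out 2: since 11 ≡ 3 (mod 8), (2/11) = -1.
Reached (1/11) = 1. Collecting the sign flips along the way, the symbol is -1.

-1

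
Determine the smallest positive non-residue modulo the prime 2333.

2

(2/2333) = −1, so 2 is the smallest positive non-residue mod 2333.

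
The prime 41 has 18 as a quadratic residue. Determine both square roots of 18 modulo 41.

41 ≡ 1 (mod 4), so we find a root by search.
Trying successive values, 10² = 100 ≡ 18 (mod 41). The other root is 41 − 10 = 31.

10, 31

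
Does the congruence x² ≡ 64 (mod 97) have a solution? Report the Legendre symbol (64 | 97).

1

Pull out 2^6: since 97 ≡ 1 (mod 8), (2/97) = +1, so (2/97)^6 = +1.
Reached (1/97) = 1. Collecting the sign flips along the way, the symbol is +1.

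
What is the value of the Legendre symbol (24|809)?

Euler's criterion: (24/809) ≡ 24^404 (mod 809).
24^2 ≡ 576 (mod 809)
24^4 ≡ 86 (mod 809)
24^8 ≡ 115 (mod 809)
24^16 ≡ 281 (mod 809)
24^32 ≡ 488 (mod 809)
24^64 ≡ 298 (mod 809)
24^128 ≡ 623 (mod 809)
24^256 ≡ 618 (mod 809)
24^404 = 24^(256+128+16+4) ≡ 808 (mod 809).
Result is 808 ≡ −1, so (24/809) = −1.

-1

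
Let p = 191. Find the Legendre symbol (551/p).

1

Euler's criterion: (551/191) ≡ 169^95 (mod 191).
169^2 ≡ 102 (mod 191)
169^4 ≡ 90 (mod 191)
169^8 ≡ 78 (mod 191)
169^16 ≡ 163 (mod 191)
169^32 ≡ 20 (mod 191)
169^64 ≡ 18 (mod 191)
169^95 = 169^(64+16+8+4+2+1) ≡ 1 (mod 191).
Result is 1, so (551/191) = 1.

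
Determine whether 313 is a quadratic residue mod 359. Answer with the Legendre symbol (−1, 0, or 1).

Euler's criterion: (313/359) ≡ 313^179 (mod 359).
313^2 ≡ 321 (mod 359)
313^4 ≡ 8 (mod 359)
313^8 ≡ 64 (mod 359)
313^16 ≡ 147 (mod 359)
313^32 ≡ 69 (mod 359)
313^64 ≡ 94 (mod 359)
313^128 ≡ 220 (mod 359)
313^179 = 313^(128+32+16+2+1) ≡ 358 (mod 359).
Result is 358 ≡ −1, so (313/359) = −1.

-1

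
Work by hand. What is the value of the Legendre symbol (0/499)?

Top reduces to 0: gcd > 1, so the symbol is 0.

0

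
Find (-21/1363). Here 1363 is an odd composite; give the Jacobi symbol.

First reduce: -21 ≡ 1342 (mod 1363).
Pull out 2: since 1363 ≡ 3 (mod 8), (2/1363) = -1.
Reciprocity: 671 ≡ 3 and 1363 ≡ 3 (mod 4), so (671/1363) = −(1363/671).
Reduce top mod 671: now compute (21/671).
Reciprocity: 21 ≡ 1 and 671 ≡ 3 (mod 4), so (21/671) = +(671/21).
Reduce top mod 21: now compute (20/21).
Pull out 2^2: since 21 ≡ 5 (mod 8), (2/21) = -1, so (2/21)^2 = +1.
Reciprocity: 5 ≡ 1 and 21 ≡ 1 (mod 4), so (5/21) = +(21/5).
Reduce top mod 5: now compute (1/5).
Reached (1/5) = 1. Collecting the sign flips along the way, the symbol is +1.

1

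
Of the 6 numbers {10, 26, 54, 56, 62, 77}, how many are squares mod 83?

3

(10/83) = +1 → QR.
(26/83) = +1 → QR.
(54/83) = -1 → non-residue.
(56/83) = -1 → non-residue.
(62/83) = -1 → non-residue.
(77/83) = +1 → QR.
Total quadratic residues among the 6: 3.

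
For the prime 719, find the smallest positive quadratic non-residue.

(2/719) = +1, so 2 is a residue.
(3/719) = +1, so 3 is a residue.
(4/719) = +1, so 4 is a residue.
(5/719) = +1, so 5 is a residue.
(6/719) = +1, so 6 is a residue.
(7/719) = +1, so 7 is a residue.
(8/719) = +1, so 8 is a residue.
(9/719) = +1, so 9 is a residue.
(10/719) = +1, so 10 is a residue.
(11/719) = −1, so 11 is the smallest positive non-residue mod 719.

11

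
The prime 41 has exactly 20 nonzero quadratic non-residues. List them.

Square k = 1,…,20 (k and 41−k give the same square):
1²=1, 2²=4, 3²=9, 4²=16, 5²=25, 6²=36, 7²≡8, 8²≡23, 9²≡40, 10²≡18, 11²≡39, 12²≡21, 13²≡5, 14²≡32, 15²≡20, 16²≡10, 17²≡2, 18²≡37, 19²≡33, 20²≡31 (mod 41).
The residues are {1, 2, 4, 5, 8, 9, 10, 16, 18, 20, 21, 23, 25, 31, 32, 33, 36, 37, 39, 40}; the non-residues are the remaining 20 nonzero classes.

3 6 7 11 12 13 14 15 17 19 22 24 26 27 28 29 30 34 35 38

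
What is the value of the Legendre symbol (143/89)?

Euler's criterion: (143/89) ≡ 54^44 (mod 89).
54^2 ≡ 68 (mod 89)
54^4 ≡ 85 (mod 89)
54^8 ≡ 16 (mod 89)
54^16 ≡ 78 (mod 89)
54^32 ≡ 32 (mod 89)
54^44 = 54^(32+8+4) ≡ 88 (mod 89).
Result is 88 ≡ −1, so (143/89) = −1.

-1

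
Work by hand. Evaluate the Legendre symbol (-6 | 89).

First reduce: -6 ≡ 83 (mod 89).
Reciprocity: 83 ≡ 3 and 89 ≡ 1 (mod 4), so (83/89) = +(89/83).
Reduce top mod 83: now compute (6/83).
Pull out 2: since 83 ≡ 3 (mod 8), (2/83) = -1.
Reciprocity: 3 ≡ 3 and 83 ≡ 3 (mod 4), so (3/83) = −(83/3).
Reduce top mod 3: now compute (2/3).
Pull out 2: since 3 ≡ 3 (mod 8), (2/3) = -1.
Reached (1/3) = 1. Collecting the sign flips along the way, the symbol is -1.

-1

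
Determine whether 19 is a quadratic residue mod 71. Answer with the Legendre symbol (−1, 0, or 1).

Reciprocity: 19 ≡ 3 and 71 ≡ 3 (mod 4), so (19/71) = −(71/19).
Reduce top mod 19: now compute (14/19).
Pull out 2: since 19 ≡ 3 (mod 8), (2/19) = -1.
Reciprocity: 7 ≡ 3 and 19 ≡ 3 (mod 4), so (7/19) = −(19/7).
Reduce top mod 7: now compute (5/7).
Reciprocity: 5 ≡ 1 and 7 ≡ 3 (mod 4), so (5/7) = +(7/5).
Reduce top mod 5: now compute (2/5).
Pull out 2: since 5 ≡ 5 (mod 8), (2/5) = -1.
Reached (1/5) = 1. Collecting the sign flips along the way, the symbol is +1.

1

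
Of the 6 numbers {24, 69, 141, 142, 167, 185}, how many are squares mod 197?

(24/197) = +1 → QR.
(69/197) = -1 → non-residue.
(141/197) = -1 → non-residue.
(142/197) = +1 → QR.
(167/197) = -1 → non-residue.
(185/197) = -1 → non-residue.
Total quadratic residues among the 6: 2.

2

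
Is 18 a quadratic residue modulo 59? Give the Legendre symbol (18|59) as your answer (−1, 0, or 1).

-1

Pull out 2: since 59 ≡ 3 (mod 8), (2/59) = -1.
Reciprocity: 9 ≡ 1 and 59 ≡ 3 (mod 4), so (9/59) = +(59/9).
Reduce top mod 9: now compute (5/9).
Reciprocity: 5 ≡ 1 and 9 ≡ 1 (mod 4), so (5/9) = +(9/5).
Reduce top mod 5: now compute (4/5).
Pull out 2^2: since 5 ≡ 5 (mod 8), (2/5) = -1, so (2/5)^2 = +1.
Reached (1/5) = 1. Collecting the sign flips along the way, the symbol is -1.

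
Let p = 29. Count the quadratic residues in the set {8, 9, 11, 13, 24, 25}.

4

(8/29) = -1 → non-residue.
(9/29) = +1 → QR.
(11/29) = -1 → non-residue.
(13/29) = +1 → QR.
(24/29) = +1 → QR.
(25/29) = +1 → QR.
Total quadratic residues among the 6: 4.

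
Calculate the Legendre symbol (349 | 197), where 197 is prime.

Euler's criterion: (349/197) ≡ 152^98 (mod 197).
152^2 ≡ 55 (mod 197)
152^4 ≡ 70 (mod 197)
152^8 ≡ 172 (mod 197)
152^16 ≡ 34 (mod 197)
152^32 ≡ 171 (mod 197)
152^64 ≡ 85 (mod 197)
152^98 = 152^(64+32+2) ≡ 196 (mod 197).
Result is 196 ≡ −1, so (349/197) = −1.

-1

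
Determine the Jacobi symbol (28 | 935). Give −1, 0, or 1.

Pull out 2^2: since 935 ≡ 7 (mod 8), (2/935) = +1, so (2/935)^2 = +1.
Reciprocity: 7 ≡ 3 and 935 ≡ 3 (mod 4), so (7/935) = −(935/7).
Reduce top mod 7: now compute (4/7).
Pull out 2^2: since 7 ≡ 7 (mod 8), (2/7) = +1, so (2/7)^2 = +1.
Reached (1/7) = 1. Collecting the sign flips along the way, the symbol is -1.

-1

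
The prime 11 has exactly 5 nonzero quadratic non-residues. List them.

2, 6, 7, 8, 10

Square k = 1,…,5 (k and 11−k give the same square):
1²=1, 2²=4, 3²=9, 4²≡5, 5²≡3 (mod 11).
The residues are {1, 3, 4, 5, 9}; the non-residues are the remaining 5 nonzero classes.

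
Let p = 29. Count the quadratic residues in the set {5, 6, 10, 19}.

2

(5/29) = +1 → QR.
(6/29) = +1 → QR.
(10/29) = -1 → non-residue.
(19/29) = -1 → non-residue.
Total quadratic residues among the 4: 2.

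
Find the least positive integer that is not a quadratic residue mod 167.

5

(2/167) = +1, so 2 is a residue.
(3/167) = +1, so 3 is a residue.
(4/167) = +1, so 4 is a residue.
(5/167) = −1, so 5 is the smallest positive non-residue mod 167.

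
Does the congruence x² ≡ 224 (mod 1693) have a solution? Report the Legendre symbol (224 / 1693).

1

Pull out 2^5: since 1693 ≡ 5 (mod 8), (2/1693) = -1, so (2/1693)^5 = -1.
Reciprocity: 7 ≡ 3 and 1693 ≡ 1 (mod 4), so (7/1693) = +(1693/7).
Reduce top mod 7: now compute (6/7).
Pull out 2: since 7 ≡ 7 (mod 8), (2/7) = +1.
Reciprocity: 3 ≡ 3 and 7 ≡ 3 (mod 4), so (3/7) = −(7/3).
Reduce top mod 3: now compute (1/3).
Reached (1/3) = 1. Collecting the sign flips along the way, the symbol is +1.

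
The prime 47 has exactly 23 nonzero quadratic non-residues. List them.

Square k = 1,…,23 (k and 47−k give the same square):
1²=1, 2²=4, 3²=9, 4²=16, 5²=25, 6²=36, 7²≡2, 8²≡17, 9²≡34, 10²≡6, 11²≡27, 12²≡3, 13²≡28, 14²≡8, 15²≡37, 16²≡21, 17²≡7, 18²≡42, 19²≡32, 20²≡24, 21²≡18, 22²≡14, 23²≡12 (mod 47).
The residues are {1, 2, 3, 4, 6, 7, 8, 9, 12, 14, 16, 17, 18, 21, 24, 25, 27, 28, 32, 34, 36, 37, 42}; the non-residues are the remaining 23 nonzero classes.

5 10 11 13 15 19 20 22 23 26 29 30 31 33 35 38 39 40 41 43 44 45 46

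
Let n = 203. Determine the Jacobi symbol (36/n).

Pull out 2^2: since 203 ≡ 3 (mod 8), (2/203) = -1, so (2/203)^2 = +1.
Reciprocity: 9 ≡ 1 and 203 ≡ 3 (mod 4), so (9/203) = +(203/9).
Reduce top mod 9: now compute (5/9).
Reciprocity: 5 ≡ 1 and 9 ≡ 1 (mod 4), so (5/9) = +(9/5).
Reduce top mod 5: now compute (4/5).
Pull out 2^2: since 5 ≡ 5 (mod 8), (2/5) = -1, so (2/5)^2 = +1.
Reached (1/5) = 1. Collecting the sign flips along the way, the symbol is +1.

1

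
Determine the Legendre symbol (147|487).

-1

Euler's criterion: (147/487) ≡ 147^243 (mod 487).
147^2 ≡ 181 (mod 487)
147^4 ≡ 132 (mod 487)
147^8 ≡ 379 (mod 487)
147^16 ≡ 463 (mod 487)
147^32 ≡ 89 (mod 487)
147^64 ≡ 129 (mod 487)
147^128 ≡ 83 (mod 487)
147^243 = 147^(128+64+32+16+2+1) ≡ 486 (mod 487).
Result is 486 ≡ −1, so (147/487) = −1.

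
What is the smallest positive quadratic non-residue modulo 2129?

3

(2/2129) = +1, so 2 is a residue.
(3/2129) = −1, so 3 is the smallest positive non-residue mod 2129.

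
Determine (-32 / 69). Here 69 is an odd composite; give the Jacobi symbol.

-1

First reduce: -32 ≡ 37 (mod 69).
Reciprocity: 37 ≡ 1 and 69 ≡ 1 (mod 4), so (37/69) = +(69/37).
Reduce top mod 37: now compute (32/37).
Pull out 2^5: since 37 ≡ 5 (mod 8), (2/37) = -1, so (2/37)^5 = -1.
Reached (1/37) = 1. Collecting the sign flips along the way, the symbol is -1.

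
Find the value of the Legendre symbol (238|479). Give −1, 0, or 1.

-1

Pull out 2: since 479 ≡ 7 (mod 8), (2/479) = +1.
Reciprocity: 119 ≡ 3 and 479 ≡ 3 (mod 4), so (119/479) = −(479/119).
Reduce top mod 119: now compute (3/119).
Reciprocity: 3 ≡ 3 and 119 ≡ 3 (mod 4), so (3/119) = −(119/3).
Reduce top mod 3: now compute (2/3).
Pull out 2: since 3 ≡ 3 (mod 8), (2/3) = -1.
Reached (1/3) = 1. Collecting the sign flips along the way, the symbol is -1.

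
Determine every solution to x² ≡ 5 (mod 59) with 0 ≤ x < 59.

8, 51

Since 59 ≡ 3 (mod 4), a square root of 5 is 5^((59+1)/4) = 5^15 mod 59.
Repeated squaring: 5^2≡25, 5^4≡35, 5^8≡45 (mod 59).
5^15 = 5^(8+4+2+1) ≡ 51 (mod 59).
Check: 51² = 2601 ≡ 5 (mod 59). The two roots are 8 and 51.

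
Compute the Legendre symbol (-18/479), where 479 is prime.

Euler's criterion: (-18/479) ≡ 461^239 (mod 479).
461^2 ≡ 324 (mod 479)
461^4 ≡ 75 (mod 479)
461^8 ≡ 356 (mod 479)
461^16 ≡ 280 (mod 479)
461^32 ≡ 323 (mod 479)
461^64 ≡ 386 (mod 479)
461^128 ≡ 27 (mod 479)
461^239 = 461^(128+64+32+8+4+2+1) ≡ 478 (mod 479).
Result is 478 ≡ −1, so (-18/479) = −1.

-1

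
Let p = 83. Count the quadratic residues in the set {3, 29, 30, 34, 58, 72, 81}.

4

(3/83) = +1 → QR.
(29/83) = +1 → QR.
(30/83) = +1 → QR.
(34/83) = -1 → non-residue.
(58/83) = -1 → non-residue.
(72/83) = -1 → non-residue.
(81/83) = +1 → QR.
Total quadratic residues among the 7: 4.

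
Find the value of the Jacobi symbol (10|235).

0

Pull out 2: since 235 ≡ 3 (mod 8), (2/235) = -1.
Reciprocity: 5 ≡ 1 and 235 ≡ 3 (mod 4), so (5/235) = +(235/5).
Reduce top mod 5: now compute (0/5).
Top reduces to 0: gcd > 1, so the symbol is 0.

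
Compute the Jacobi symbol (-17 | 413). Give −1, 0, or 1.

-1

First reduce: -17 ≡ 396 (mod 413).
Pull out 2^2: since 413 ≡ 5 (mod 8), (2/413) = -1, so (2/413)^2 = +1.
Reciprocity: 99 ≡ 3 and 413 ≡ 1 (mod 4), so (99/413) = +(413/99).
Reduce top mod 99: now compute (17/99).
Reciprocity: 17 ≡ 1 and 99 ≡ 3 (mod 4), so (17/99) = +(99/17).
Reduce top mod 17: now compute (14/17).
Pull out 2: since 17 ≡ 1 (mod 8), (2/17) = +1.
Reciprocity: 7 ≡ 3 and 17 ≡ 1 (mod 4), so (7/17) = +(17/7).
Reduce top mod 7: now compute (3/7).
Reciprocity: 3 ≡ 3 and 7 ≡ 3 (mod 4), so (3/7) = −(7/3).
Reduce top mod 3: now compute (1/3).
Reached (1/3) = 1. Collecting the sign flips along the way, the symbol is -1.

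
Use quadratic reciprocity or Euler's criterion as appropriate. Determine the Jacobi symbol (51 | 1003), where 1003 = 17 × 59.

0

Reciprocity: 51 ≡ 3 and 1003 ≡ 3 (mod 4), so (51/1003) = −(1003/51).
Reduce top mod 51: now compute (34/51).
Pull out 2: since 51 ≡ 3 (mod 8), (2/51) = -1.
Reciprocity: 17 ≡ 1 and 51 ≡ 3 (mod 4), so (17/51) = +(51/17).
Reduce top mod 17: now compute (0/17).
Top reduces to 0: gcd > 1, so the symbol is 0.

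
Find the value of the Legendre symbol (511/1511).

Reciprocity: 511 ≡ 3 and 1511 ≡ 3 (mod 4), so (511/1511) = −(1511/511).
Reduce top mod 511: now compute (489/511).
Reciprocity: 489 ≡ 1 and 511 ≡ 3 (mod 4), so (489/511) = +(511/489).
Reduce top mod 489: now compute (22/489).
Pull out 2: since 489 ≡ 1 (mod 8), (2/489) = +1.
Reciprocity: 11 ≡ 3 and 489 ≡ 1 (mod 4), so (11/489) = +(489/11).
Reduce top mod 11: now compute (5/11).
Reciprocity: 5 ≡ 1 and 11 ≡ 3 (mod 4), so (5/11) = +(11/5).
Reduce top mod 5: now compute (1/5).
Reached (1/5) = 1. Collecting the sign flips along the way, the symbol is -1.

-1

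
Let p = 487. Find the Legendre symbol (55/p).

1

Reciprocity: 55 ≡ 3 and 487 ≡ 3 (mod 4), so (55/487) = −(487/55).
Reduce top mod 55: now compute (47/55).
Reciprocity: 47 ≡ 3 and 55 ≡ 3 (mod 4), so (47/55) = −(55/47).
Reduce top mod 47: now compute (8/47).
Pull out 2^3: since 47 ≡ 7 (mod 8), (2/47) = +1, so (2/47)^3 = +1.
Reached (1/47) = 1. Collecting the sign flips along the way, the symbol is +1.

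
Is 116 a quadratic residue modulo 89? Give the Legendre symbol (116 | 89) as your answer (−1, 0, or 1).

Euler's criterion: (116/89) ≡ 27^44 (mod 89).
27^2 ≡ 17 (mod 89)
27^4 ≡ 22 (mod 89)
27^8 ≡ 39 (mod 89)
27^16 ≡ 8 (mod 89)
27^32 ≡ 64 (mod 89)
27^44 = 27^(32+8+4) ≡ 88 (mod 89).
Result is 88 ≡ −1, so (116/89) = −1.

-1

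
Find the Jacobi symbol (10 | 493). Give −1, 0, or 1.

Pull out 2: since 493 ≡ 5 (mod 8), (2/493) = -1.
Reciprocity: 5 ≡ 1 and 493 ≡ 1 (mod 4), so (5/493) = +(493/5).
Reduce top mod 5: now compute (3/5).
Reciprocity: 3 ≡ 3 and 5 ≡ 1 (mod 4), so (3/5) = +(5/3).
Reduce top mod 3: now compute (2/3).
Pull out 2: since 3 ≡ 3 (mod 8), (2/3) = -1.
Reached (1/3) = 1. Collecting the sign flips along the way, the symbol is +1.

1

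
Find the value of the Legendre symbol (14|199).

1

Euler's criterion: (14/199) ≡ 14^99 (mod 199).
14^2 ≡ 196 (mod 199)
14^4 ≡ 9 (mod 199)
14^8 ≡ 81 (mod 199)
14^16 ≡ 193 (mod 199)
14^32 ≡ 36 (mod 199)
14^64 ≡ 102 (mod 199)
14^99 = 14^(64+32+2+1) ≡ 1 (mod 199).
Result is 1, so (14/199) = 1.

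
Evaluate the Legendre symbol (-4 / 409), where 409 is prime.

Euler's criterion: (-4/409) ≡ 405^204 (mod 409).
405^2 ≡ 16 (mod 409)
405^4 ≡ 256 (mod 409)
405^8 ≡ 96 (mod 409)
405^16 ≡ 218 (mod 409)
405^32 ≡ 80 (mod 409)
405^64 ≡ 265 (mod 409)
405^128 ≡ 286 (mod 409)
405^204 = 405^(128+64+8+4) ≡ 1 (mod 409).
Result is 1, so (-4/409) = 1.

1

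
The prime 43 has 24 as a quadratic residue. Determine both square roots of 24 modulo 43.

Since 43 ≡ 3 (mod 4), a square root of 24 is 24^((43+1)/4) = 24^11 mod 43.
Repeated squaring: 24^2≡17, 24^4≡31, 24^8≡15 (mod 43).
24^11 = 24^(8+2+1) ≡ 14 (mod 43).
Check: 14² = 196 ≡ 24 (mod 43). The two roots are 14 and 29.

14, 29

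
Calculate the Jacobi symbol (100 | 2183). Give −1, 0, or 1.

Pull out 2^2: since 2183 ≡ 7 (mod 8), (2/2183) = +1, so (2/2183)^2 = +1.
Reciprocity: 25 ≡ 1 and 2183 ≡ 3 (mod 4), so (25/2183) = +(2183/25).
Reduce top mod 25: now compute (8/25).
Pull out 2^3: since 25 ≡ 1 (mod 8), (2/25) = +1, so (2/25)^3 = +1.
Reached (1/25) = 1. Collecting the sign flips along the way, the symbol is +1.

1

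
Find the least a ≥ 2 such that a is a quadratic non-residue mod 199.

(2/199) = +1, so 2 is a residue.
(3/199) = −1, so 3 is the smallest positive non-residue mod 199.

3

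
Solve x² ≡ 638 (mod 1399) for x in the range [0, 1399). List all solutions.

203, 1196

Since 1399 ≡ 3 (mod 4), a square root of 638 is 638^((1399+1)/4) = 638^350 mod 1399.
Repeated squaring: 638^2≡1334, 638^4≡28, 638^8≡784, 638^16≡495, 638^32≡200, 638^64≡828, 638^128≡74, 638^256≡1279 (mod 1399).
638^350 = 638^(256+64+16+8+4+2) ≡ 203 (mod 1399).
Check: 203² = 41209 ≡ 638 (mod 1399). The two roots are 203 and 1196.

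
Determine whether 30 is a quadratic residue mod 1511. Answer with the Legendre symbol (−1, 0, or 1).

1

Pull out 2: since 1511 ≡ 7 (mod 8), (2/1511) = +1.
Reciprocity: 15 ≡ 3 and 1511 ≡ 3 (mod 4), so (15/1511) = −(1511/15).
Reduce top mod 15: now compute (11/15).
Reciprocity: 11 ≡ 3 and 15 ≡ 3 (mod 4), so (11/15) = −(15/11).
Reduce top mod 11: now compute (4/11).
Pull out 2^2: since 11 ≡ 3 (mod 8), (2/11) = -1, so (2/11)^2 = +1.
Reached (1/11) = 1. Collecting the sign flips along the way, the symbol is +1.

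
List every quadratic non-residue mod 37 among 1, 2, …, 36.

Square k = 1,…,18 (k and 37−k give the same square):
1²=1, 2²=4, 3²=9, 4²=16, 5²=25, 6²=36, 7²≡12, 8²≡27, 9²≡7, 10²≡26, 11²≡10, 12²≡33, 13²≡21, 14²≡11, 15²≡3, 16²≡34, 17²≡30, 18²≡28 (mod 37).
The residues are {1, 3, 4, 7, 9, 10, 11, 12, 16, 21, 25, 26, 27, 28, 30, 33, 34, 36}; the non-residues are the remaining 18 nonzero classes.

2,5,6,8,13,14,15,17,18,19,20,22,23,24,29,31,32,35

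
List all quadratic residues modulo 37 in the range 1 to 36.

1, 3, 4, 7, 9, 10, 11, 12, 16, 21, 25, 26, 27, 28, 30, 33, 34, 36

Square k = 1,…,18 (k and 37−k give the same square):
1²=1, 2²=4, 3²=9, 4²=16, 5²=25, 6²=36, 7²≡12, 8²≡27, 9²≡7, 10²≡26, 11²≡10, 12²≡33, 13²≡21, 14²≡11, 15²≡3, 16²≡34, 17²≡30, 18²≡28 (mod 37).
So the quadratic residues mod 37 are {1, 3, 4, 7, 9, 10, 11, 12, 16, 21, 25, 26, 27, 28, 30, 33, 34, 36}.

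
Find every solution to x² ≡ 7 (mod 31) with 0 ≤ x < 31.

Since 31 ≡ 3 (mod 4), a square root of 7 is 7^((31+1)/4) = 7^8 mod 31.
Repeated squaring: 7^2≡18, 7^4≡14, 7^8≡10 (mod 31).
7^8 = 7^(8) ≡ 10 (mod 31).
Check: 10² = 100 ≡ 7 (mod 31). The two roots are 10 and 21.

10, 21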